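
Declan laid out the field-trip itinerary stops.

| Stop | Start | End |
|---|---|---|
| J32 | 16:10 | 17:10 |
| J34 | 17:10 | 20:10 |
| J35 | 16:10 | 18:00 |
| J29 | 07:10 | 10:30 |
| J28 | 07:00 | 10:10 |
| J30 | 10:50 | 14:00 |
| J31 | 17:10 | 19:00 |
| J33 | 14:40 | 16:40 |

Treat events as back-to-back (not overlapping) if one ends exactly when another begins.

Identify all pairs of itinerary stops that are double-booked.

Sorted by start: J28, J29, J30, J33, J32, J35, J31, J34.
J29 starts before J28 ends → J28 and J29 overlap.
J30 starts after J28 ends, so nothing later overlaps J28 either.
J30 starts after J29 ends, so nothing later overlaps J29 either.
J33 starts after J30 ends, so nothing later overlaps J30 either.
J32 starts before J33 ends → J33 and J32 overlap.
J35 starts before J33 ends → J33 and J35 overlap.
J31 starts after J33 ends, so nothing later overlaps J33 either.
J35 starts before J32 ends → J32 and J35 overlap.
J31 starts exactly when J32 ends (back-to-back, no overlap), so nothing later overlaps J32 either.
J31 starts before J35 ends → J35 and J31 overlap.
J34 starts before J35 ends → J35 and J34 overlap.
J34 starts before J31 ends → J31 and J34 overlap.

J28 & J29, J31 & J34, J31 & J35, J32 & J33, J32 & J35, J33 & J35, J34 & J35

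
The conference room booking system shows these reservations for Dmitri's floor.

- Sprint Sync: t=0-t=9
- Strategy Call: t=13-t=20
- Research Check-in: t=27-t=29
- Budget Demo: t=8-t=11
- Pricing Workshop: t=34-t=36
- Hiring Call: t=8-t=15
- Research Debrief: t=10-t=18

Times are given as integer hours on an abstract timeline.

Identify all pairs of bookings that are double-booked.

Budget Demo & Hiring Call, Budget Demo & Research Debrief, Budget Demo & Sprint Sync, Hiring Call & Research Debrief, Hiring Call & Sprint Sync, Hiring Call & Strategy Call, Research Debrief & Strategy Call

Check each pair: they overlap iff neither finishes before the other starts.
Sorted by start: Sprint Sync, Budget Demo, Hiring Call, Research Debrief, Strategy Call, Research Check-in, Pricing Workshop.
Budget Demo starts before Sprint Sync ends → Sprint Sync and Budget Demo overlap.
Hiring Call starts before Sprint Sync ends → Sprint Sync and Hiring Call overlap.
Research Debrief starts after Sprint Sync ends — done with Sprint Sync.
Hiring Call starts before Budget Demo ends → Budget Demo and Hiring Call overlap.
Research Debrief starts before Budget Demo ends → Budget Demo and Research Debrief overlap.
Strategy Call starts after Budget Demo ends — done with Budget Demo.
Research Debrief starts before Hiring Call ends → Hiring Call and Research Debrief overlap.
Strategy Call starts before Hiring Call ends → Hiring Call and Strategy Call overlap.
Research Check-in starts after Hiring Call ends — done with Hiring Call.
Strategy Call starts before Research Debrief ends → Research Debrief and Strategy Call overlap.
Research Check-in starts after Research Debrief ends — done with Research Debrief.
Research Check-in starts after Strategy Call ends — done with Strategy Call.
Pricing Workshop starts after Research Check-in ends.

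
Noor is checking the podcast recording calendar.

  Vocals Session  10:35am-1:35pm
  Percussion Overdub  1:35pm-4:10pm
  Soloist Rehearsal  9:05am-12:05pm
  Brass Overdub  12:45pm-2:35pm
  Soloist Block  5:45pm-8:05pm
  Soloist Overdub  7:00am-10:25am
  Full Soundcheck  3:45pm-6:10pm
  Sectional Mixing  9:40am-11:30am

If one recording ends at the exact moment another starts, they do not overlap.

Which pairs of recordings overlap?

Sorted by start: Soloist Overdub, Soloist Rehearsal, Sectional Mixing, Vocals Session, Brass Overdub, Percussion Overdub, Full Soundcheck, Soloist Block.
Soloist Rehearsal starts before Soloist Overdub ends → Soloist Overdub and Soloist Rehearsal overlap.
Sectional Mixing starts before Soloist Overdub ends → Soloist Overdub and Sectional Mixing overlap.
Vocals Session starts after Soloist Overdub ends, so nothing later overlaps Soloist Overdub either.
Sectional Mixing starts before Soloist Rehearsal ends → Soloist Rehearsal and Sectional Mixing overlap.
Vocals Session starts before Soloist Rehearsal ends → Soloist Rehearsal and Vocals Session overlap.
Brass Overdub starts after Soloist Rehearsal ends, so nothing later overlaps Soloist Rehearsal either.
Vocals Session starts before Sectional Mixing ends → Sectional Mixing and Vocals Session overlap.
Brass Overdub starts after Sectional Mixing ends, so nothing later overlaps Sectional Mixing either.
Brass Overdub starts before Vocals Session ends → Vocals Session and Brass Overdub overlap.
Percussion Overdub starts exactly when Vocals Session ends (back-to-back, no overlap), so nothing later overlaps Vocals Session either.
Percussion Overdub starts before Brass Overdub ends → Brass Overdub and Percussion Overdub overlap.
Full Soundcheck starts after Brass Overdub ends, so nothing later overlaps Brass Overdub either.
Full Soundcheck starts before Percussion Overdub ends → Percussion Overdub and Full Soundcheck overlap.
Soloist Block starts after Percussion Overdub ends.
Soloist Block starts before Full Soundcheck ends → Full Soundcheck and Soloist Block overlap.

Brass Overdub & Percussion Overdub, Brass Overdub & Vocals Session, Full Soundcheck & Percussion Overdub, Full Soundcheck & Soloist Block, Sectional Mixing & Soloist Overdub, Sectional Mixing & Soloist Rehearsal, Sectional Mixing & Vocals Session, Soloist Overdub & Soloist Rehearsal, Soloist Rehearsal & Vocals Session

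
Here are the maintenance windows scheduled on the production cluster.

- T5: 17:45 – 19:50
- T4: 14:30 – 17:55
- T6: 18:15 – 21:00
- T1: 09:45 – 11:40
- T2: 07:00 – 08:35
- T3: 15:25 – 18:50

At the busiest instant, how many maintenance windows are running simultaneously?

3

Walk through starts and ends in time order (an end at T is processed before a start at T):
07:00 start T2 → 1
08:35 end T2 → 0
09:45 start T1 → 1
11:40 end T1 → 0
14:30 start T4 → 1
15:25 start T3 → 2
17:45 start T5 → 3
17:55 end T4 → 2
18:15 start T6 → 3
18:50 end T3 → 2
19:50 end T5 → 1
21:00 end T6 → 0
Peak is 3, at 17:45 (T3, T4, T5).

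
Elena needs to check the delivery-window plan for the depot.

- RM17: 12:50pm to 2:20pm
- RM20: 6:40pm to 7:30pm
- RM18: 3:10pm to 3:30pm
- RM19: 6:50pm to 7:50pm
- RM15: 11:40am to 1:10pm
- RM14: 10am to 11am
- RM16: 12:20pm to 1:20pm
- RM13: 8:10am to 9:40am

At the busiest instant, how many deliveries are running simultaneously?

3

Sweep the timeline, counting +1 at each start and −1 at each end (ends before starts at a tie):
8:10am start RM13 → 1
9:40am end RM13 → 0
10am start RM14 → 1
11am end RM14 → 0
11:40am start RM15 → 1
12:20pm start RM16 → 2
12:50pm start RM17 → 3
1:10pm end RM15 → 2
1:20pm end RM16 → 1
2:20pm end RM17 → 0
3:10pm start RM18 → 1
3:30pm end RM18 → 0
6:40pm start RM20 → 1
6:50pm start RM19 → 2
7:30pm end RM20 → 1
7:50pm end RM19 → 0
Peak is 3, at 12:50pm (RM15, RM16, RM17).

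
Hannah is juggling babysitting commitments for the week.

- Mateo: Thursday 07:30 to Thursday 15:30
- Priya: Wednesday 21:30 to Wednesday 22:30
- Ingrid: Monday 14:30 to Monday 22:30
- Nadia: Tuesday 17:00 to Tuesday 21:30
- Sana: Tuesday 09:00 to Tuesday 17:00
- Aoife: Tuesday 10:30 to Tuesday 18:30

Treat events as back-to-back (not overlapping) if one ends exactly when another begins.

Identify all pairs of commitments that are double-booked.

Aoife & Nadia, Aoife & Sana

Check each pair: they overlap iff neither finishes before the other starts.
Sorted by start: Ingrid, Sana, Aoife, Nadia, Priya, Mateo.
Sana starts after Ingrid ends, so nothing later overlaps Ingrid either.
Aoife starts before Sana ends → Sana and Aoife overlap.
Nadia starts exactly when Sana ends (back-to-back, no overlap), so nothing later overlaps Sana either.
Nadia starts before Aoife ends → Aoife and Nadia overlap.
Priya starts after Aoife ends, so nothing later overlaps Aoife either.
Priya starts after Nadia ends, so nothing later overlaps Nadia either.
Mateo starts after Priya ends.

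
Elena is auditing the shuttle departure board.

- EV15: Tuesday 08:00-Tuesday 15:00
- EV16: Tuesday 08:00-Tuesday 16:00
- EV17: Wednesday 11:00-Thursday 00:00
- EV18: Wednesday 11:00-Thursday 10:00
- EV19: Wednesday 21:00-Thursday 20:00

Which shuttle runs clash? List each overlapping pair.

EV15 & EV16, EV17 & EV18, EV17 & EV19, EV18 & EV19

Sorted by start: EV15, EV16, EV17, EV18, EV19.
EV16 starts before EV15 ends → EV15 and EV16 overlap.
EV17 starts after EV15 ends — done with EV15.
EV17 starts after EV16 ends — done with EV16.
EV18 starts before EV17 ends → EV17 and EV18 overlap.
EV19 starts before EV17 ends → EV17 and EV19 overlap.
EV19 starts before EV18 ends → EV18 and EV19 overlap.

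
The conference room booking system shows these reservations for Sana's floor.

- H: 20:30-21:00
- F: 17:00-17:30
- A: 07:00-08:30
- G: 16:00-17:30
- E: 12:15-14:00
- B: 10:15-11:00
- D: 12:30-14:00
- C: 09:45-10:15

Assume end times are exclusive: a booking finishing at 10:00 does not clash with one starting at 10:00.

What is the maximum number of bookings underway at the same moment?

Walk through starts and ends in time order (an end at T is processed before a start at T):
07:00 start A → 1
08:30 end A → 0
09:45 start C → 1
10:15 end C → 0
10:15 start B → 1
11:00 end B → 0
12:15 start E → 1
12:30 start D → 2
14:00 end D → 1
14:00 end E → 0
16:00 start G → 1
17:00 start F → 2
17:30 end F → 1
17:30 end G → 0
20:30 start H → 1
21:00 end H → 0
Peak is 2, at 12:30 (D, E).

2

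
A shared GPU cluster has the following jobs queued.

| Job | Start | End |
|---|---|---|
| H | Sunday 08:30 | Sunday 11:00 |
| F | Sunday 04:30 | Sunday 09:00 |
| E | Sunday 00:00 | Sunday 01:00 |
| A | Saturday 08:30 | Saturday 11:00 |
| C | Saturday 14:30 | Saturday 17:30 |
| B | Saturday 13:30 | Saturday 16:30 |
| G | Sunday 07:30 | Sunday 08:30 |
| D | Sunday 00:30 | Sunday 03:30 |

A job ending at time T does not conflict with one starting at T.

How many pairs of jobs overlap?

4

Sorted by start: A, B, C, E, D, F, G, H.
B starts after A ends; A is clear from here.
C starts before B ends → B and C overlap.
E starts after B ends; B is clear from here.
E starts after C ends; C is clear from here.
D starts before E ends → E and D overlap.
F starts after E ends; E is clear from here.
F starts after D ends; D is clear from here.
G starts before F ends → F and G overlap.
H starts before F ends → F and H overlap.
H starts exactly when G ends (back-to-back, no overlap).
Overlapping pairs: B & C, D & E, F & G, F & H — 4 in total.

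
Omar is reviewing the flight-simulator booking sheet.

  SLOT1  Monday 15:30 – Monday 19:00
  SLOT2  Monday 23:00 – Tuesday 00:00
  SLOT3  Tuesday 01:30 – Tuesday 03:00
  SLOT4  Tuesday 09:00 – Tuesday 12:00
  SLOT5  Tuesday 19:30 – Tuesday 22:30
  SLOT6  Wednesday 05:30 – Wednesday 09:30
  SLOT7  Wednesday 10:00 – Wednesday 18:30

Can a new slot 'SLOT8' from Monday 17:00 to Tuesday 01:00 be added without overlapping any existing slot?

No — it overlaps SLOT1, SLOT2

SLOT1: starts Monday 15:30 before SLOT8 ends Tuesday 01:00, and ends Monday 19:00 after SLOT8 starts Monday 17:00 → overlap.
SLOT2: starts Monday 23:00 before SLOT8 ends Tuesday 01:00, and ends Tuesday 00:00 after SLOT8 starts Monday 17:00 → overlap.
SLOT3: starts Tuesday 01:30 at or after SLOT8 ends Tuesday 01:00 → clear.
SLOT4: starts Tuesday 09:00 at or after SLOT8 ends Tuesday 01:00 → clear.
SLOT5: starts Tuesday 19:30 at or after SLOT8 ends Tuesday 01:00 → clear.
SLOT6: starts Wednesday 05:30 at or after SLOT8 ends Tuesday 01:00 → clear.
SLOT7: starts Wednesday 10:00 at or after SLOT8 ends Tuesday 01:00 → clear.
SLOT8 overlaps SLOT1, SLOT2.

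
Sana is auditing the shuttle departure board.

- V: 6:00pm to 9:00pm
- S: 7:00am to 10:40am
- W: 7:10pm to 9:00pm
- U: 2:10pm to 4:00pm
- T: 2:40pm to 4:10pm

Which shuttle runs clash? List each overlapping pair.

Check each pair: they overlap iff neither finishes before the other starts.
Sorted by start: S, U, T, V, W.
U starts after S ends, so S has no further overlaps.
T starts before U ends → U and T overlap.
V starts after U ends, so U has no further overlaps.
V starts after T ends, so T has no further overlaps.
W starts before V ends → V and W overlap.

T & U, V & W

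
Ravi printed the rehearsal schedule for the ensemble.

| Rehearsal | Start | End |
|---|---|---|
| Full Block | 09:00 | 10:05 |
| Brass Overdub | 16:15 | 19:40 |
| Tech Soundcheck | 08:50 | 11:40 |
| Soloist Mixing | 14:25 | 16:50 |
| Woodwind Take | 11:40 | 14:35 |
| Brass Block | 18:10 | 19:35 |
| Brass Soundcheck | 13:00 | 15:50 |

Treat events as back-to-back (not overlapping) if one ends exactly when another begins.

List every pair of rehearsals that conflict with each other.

Brass Block & Brass Overdub, Brass Overdub & Soloist Mixing, Brass Soundcheck & Soloist Mixing, Brass Soundcheck & Woodwind Take, Full Block & Tech Soundcheck, Soloist Mixing & Woodwind Take

Sorted by start: Tech Soundcheck, Full Block, Woodwind Take, Brass Soundcheck, Soloist Mixing, Brass Overdub, Brass Block.
Full Block starts before Tech Soundcheck ends → Tech Soundcheck and Full Block overlap.
Woodwind Take starts exactly when Tech Soundcheck ends (back-to-back, no overlap) — done with Tech Soundcheck.
Woodwind Take starts after Full Block ends — done with Full Block.
Brass Soundcheck starts before Woodwind Take ends → Woodwind Take and Brass Soundcheck overlap.
Soloist Mixing starts before Woodwind Take ends → Woodwind Take and Soloist Mixing overlap.
Brass Overdub starts after Woodwind Take ends — done with Woodwind Take.
Soloist Mixing starts before Brass Soundcheck ends → Brass Soundcheck and Soloist Mixing overlap.
Brass Overdub starts after Brass Soundcheck ends — done with Brass Soundcheck.
Brass Overdub starts before Soloist Mixing ends → Soloist Mixing and Brass Overdub overlap.
Brass Block starts after Soloist Mixing ends.
Brass Block starts before Brass Overdub ends → Brass Overdub and Brass Block overlap.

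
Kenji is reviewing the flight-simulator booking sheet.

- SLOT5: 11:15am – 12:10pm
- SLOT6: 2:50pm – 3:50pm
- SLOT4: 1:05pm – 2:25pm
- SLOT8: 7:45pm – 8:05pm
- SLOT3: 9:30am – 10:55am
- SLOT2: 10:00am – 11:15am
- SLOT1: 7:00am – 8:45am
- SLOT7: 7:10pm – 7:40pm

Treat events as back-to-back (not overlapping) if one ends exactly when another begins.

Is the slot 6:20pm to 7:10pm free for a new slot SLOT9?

Yes — the slot is free

SLOT1: ends 8:45am at or before SLOT9 starts 6:20pm → clear.
SLOT3: ends 10:55am at or before SLOT9 starts 6:20pm → clear.
SLOT2: ends 11:15am at or before SLOT9 starts 6:20pm → clear.
SLOT5: ends 12:10pm at or before SLOT9 starts 6:20pm → clear.
SLOT4: ends 2:25pm at or before SLOT9 starts 6:20pm → clear.
SLOT6: ends 3:50pm at or before SLOT9 starts 6:20pm → clear.
SLOT7: starts 7:10pm at or after SLOT9 ends 7:10pm → clear.
SLOT8: starts 7:45pm at or after SLOT9 ends 7:10pm → clear.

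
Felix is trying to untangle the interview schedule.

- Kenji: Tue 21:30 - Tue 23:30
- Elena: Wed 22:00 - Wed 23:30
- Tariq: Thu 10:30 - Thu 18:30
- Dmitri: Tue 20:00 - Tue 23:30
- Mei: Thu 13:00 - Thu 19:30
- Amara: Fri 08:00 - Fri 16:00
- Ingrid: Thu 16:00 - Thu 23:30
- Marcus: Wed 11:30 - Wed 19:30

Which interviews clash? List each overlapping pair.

Dmitri & Kenji, Ingrid & Mei, Ingrid & Tariq, Mei & Tariq

Two intervals overlap when each starts before the other ends.
Sorted by start: Dmitri, Kenji, Marcus, Elena, Tariq, Mei, Ingrid, Amara.
Kenji starts before Dmitri ends → Dmitri and Kenji overlap.
Marcus starts after Dmitri ends, so nothing later overlaps Dmitri either.
Marcus starts after Kenji ends, so nothing later overlaps Kenji either.
Elena starts after Marcus ends, so nothing later overlaps Marcus either.
Tariq starts after Elena ends, so nothing later overlaps Elena either.
Mei starts before Tariq ends → Tariq and Mei overlap.
Ingrid starts before Tariq ends → Tariq and Ingrid overlap.
Amara starts after Tariq ends.
Ingrid starts before Mei ends → Mei and Ingrid overlap.
Amara starts after Mei ends.
Amara starts after Ingrid ends.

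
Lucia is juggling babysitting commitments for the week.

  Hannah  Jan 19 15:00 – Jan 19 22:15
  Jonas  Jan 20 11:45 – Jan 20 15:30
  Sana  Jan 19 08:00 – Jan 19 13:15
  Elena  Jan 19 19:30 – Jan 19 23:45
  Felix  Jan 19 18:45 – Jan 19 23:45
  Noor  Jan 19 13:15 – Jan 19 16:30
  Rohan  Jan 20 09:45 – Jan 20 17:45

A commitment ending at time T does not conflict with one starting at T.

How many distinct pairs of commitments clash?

5

Sorted by start: Sana, Noor, Hannah, Felix, Elena, Rohan, Jonas.
Noor starts exactly when Sana ends (back-to-back, no overlap); Sana is clear from here.
Hannah starts before Noor ends → Noor and Hannah overlap.
Felix starts after Noor ends; Noor is clear from here.
Felix starts before Hannah ends → Hannah and Felix overlap.
Elena starts before Hannah ends → Hannah and Elena overlap.
Rohan starts after Hannah ends; Hannah is clear from here.
Elena starts before Felix ends → Felix and Elena overlap.
Rohan starts after Felix ends; Felix is clear from here.
Rohan starts after Elena ends; Elena is clear from here.
Jonas starts before Rohan ends → Rohan and Jonas overlap.
Overlapping pairs: Elena & Felix, Elena & Hannah, Felix & Hannah, Hannah & Noor, Jonas & Rohan — 5 in total.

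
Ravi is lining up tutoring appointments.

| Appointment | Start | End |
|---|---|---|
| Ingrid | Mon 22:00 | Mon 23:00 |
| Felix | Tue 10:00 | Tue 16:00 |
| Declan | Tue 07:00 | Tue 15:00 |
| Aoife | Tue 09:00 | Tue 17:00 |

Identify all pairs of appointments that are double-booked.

Check each pair: they overlap iff neither finishes before the other starts.
Sorted by start: Ingrid, Declan, Aoife, Felix.
Declan starts after Ingrid ends; Ingrid is clear from here.
Aoife starts before Declan ends → Declan and Aoife overlap.
Felix starts before Declan ends → Declan and Felix overlap.
Felix starts before Aoife ends → Aoife and Felix overlap.

Aoife & Declan, Aoife & Felix, Declan & Felix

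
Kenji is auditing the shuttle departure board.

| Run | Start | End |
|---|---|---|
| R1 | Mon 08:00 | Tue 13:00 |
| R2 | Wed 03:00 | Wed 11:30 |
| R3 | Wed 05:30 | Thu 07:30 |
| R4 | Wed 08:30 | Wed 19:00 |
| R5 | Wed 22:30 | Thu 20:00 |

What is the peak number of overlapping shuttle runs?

Walk through starts and ends in time order (an end at T is processed before a start at T):
Mon 08:00 start R1 → 1
Tue 13:00 end R1 → 0
Wed 03:00 start R2 → 1
Wed 05:30 start R3 → 2
Wed 08:30 start R4 → 3
Wed 11:30 end R2 → 2
Wed 19:00 end R4 → 1
Wed 22:30 start R5 → 2
Thu 07:30 end R3 → 1
Thu 20:00 end R5 → 0
Peak is 3, at Wed 08:30 (R2, R3, R4).

3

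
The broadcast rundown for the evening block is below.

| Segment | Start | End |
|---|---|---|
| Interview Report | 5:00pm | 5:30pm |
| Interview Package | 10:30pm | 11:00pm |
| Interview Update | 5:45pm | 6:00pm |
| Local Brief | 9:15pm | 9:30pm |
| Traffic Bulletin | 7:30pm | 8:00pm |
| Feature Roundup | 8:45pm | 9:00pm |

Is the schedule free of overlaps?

Sorted by start: Interview Report, Interview Update, Traffic Bulletin, Feature Roundup, Local Brief, Interview Package.
Interview Update starts after Interview Report ends; Interview Report is clear from here.
Traffic Bulletin starts after Interview Update ends; Interview Update is clear from here.
Feature Roundup starts after Traffic Bulletin ends; Traffic Bulletin is clear from here.
Local Brief starts after Feature Roundup ends; Feature Roundup is clear from here.
Interview Package starts after Local Brief ends.
Every pair is clear; the schedule has no overlaps.

Yes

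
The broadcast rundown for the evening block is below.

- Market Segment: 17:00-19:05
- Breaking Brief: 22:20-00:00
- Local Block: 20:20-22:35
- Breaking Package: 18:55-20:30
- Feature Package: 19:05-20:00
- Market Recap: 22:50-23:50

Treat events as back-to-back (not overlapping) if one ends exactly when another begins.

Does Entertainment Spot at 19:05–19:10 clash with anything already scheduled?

Yes — it overlaps Breaking Package, Feature Package

Market Segment: ends 19:05 at or before Entertainment Spot starts 19:05 → clear.
Breaking Package: starts 18:55 before Entertainment Spot ends 19:10, and ends 20:30 after Entertainment Spot starts 19:05 → overlap.
Feature Package: starts 19:05 before Entertainment Spot ends 19:10, and ends 20:00 after Entertainment Spot starts 19:05 → overlap.
Local Block: starts 20:20 at or after Entertainment Spot ends 19:10 → clear.
Breaking Brief: starts 22:20 at or after Entertainment Spot ends 19:10 → clear.
Market Recap: starts 22:50 at or after Entertainment Spot ends 19:10 → clear.
Entertainment Spot overlaps Breaking Package, Feature Package.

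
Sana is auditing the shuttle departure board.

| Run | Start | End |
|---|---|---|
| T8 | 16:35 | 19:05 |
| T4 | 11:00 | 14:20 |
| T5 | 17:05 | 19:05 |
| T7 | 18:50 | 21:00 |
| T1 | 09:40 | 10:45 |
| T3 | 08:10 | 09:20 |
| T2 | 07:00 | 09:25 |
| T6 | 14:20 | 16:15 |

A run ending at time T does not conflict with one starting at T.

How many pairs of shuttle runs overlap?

4

Sorted by start: T2, T3, T1, T4, T6, T8, T5, T7.
T3 starts before T2 ends → T2 and T3 overlap.
T1 starts after T2 ends, so nothing later overlaps T2 either.
T1 starts after T3 ends, so nothing later overlaps T3 either.
T4 starts after T1 ends, so nothing later overlaps T1 either.
T6 starts exactly when T4 ends (back-to-back, no overlap), so nothing later overlaps T4 either.
T8 starts after T6 ends, so nothing later overlaps T6 either.
T5 starts before T8 ends → T8 and T5 overlap.
T7 starts before T8 ends → T8 and T7 overlap.
T7 starts before T5 ends → T5 and T7 overlap.
Overlapping pairs: T2 & T3, T5 & T7, T5 & T8, T7 & T8 — 4 in total.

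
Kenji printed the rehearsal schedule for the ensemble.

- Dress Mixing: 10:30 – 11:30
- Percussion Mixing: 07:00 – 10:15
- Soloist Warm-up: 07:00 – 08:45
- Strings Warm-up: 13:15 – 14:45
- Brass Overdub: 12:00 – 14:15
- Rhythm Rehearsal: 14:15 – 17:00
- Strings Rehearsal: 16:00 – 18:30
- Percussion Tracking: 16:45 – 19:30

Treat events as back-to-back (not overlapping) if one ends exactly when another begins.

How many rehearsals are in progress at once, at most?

3

Sweep the timeline, counting +1 at each start and −1 at each end (ends before starts at a tie):
07:00 start Percussion Mixing → 1
07:00 start Soloist Warm-up → 2
08:45 end Soloist Warm-up → 1
10:15 end Percussion Mixing → 0
10:30 start Dress Mixing → 1
11:30 end Dress Mixing → 0
12:00 start Brass Overdub → 1
13:15 start Strings Warm-up → 2
14:15 end Brass Overdub → 1
14:15 start Rhythm Rehearsal → 2
14:45 end Strings Warm-up → 1
16:00 start Strings Rehearsal → 2
16:45 start Percussion Tracking → 3
17:00 end Rhythm Rehearsal → 2
18:30 end Strings Rehearsal → 1
19:30 end Percussion Tracking → 0
Peak is 3, at 16:45 (Percussion Tracking, Rhythm Rehearsal, Strings Rehearsal).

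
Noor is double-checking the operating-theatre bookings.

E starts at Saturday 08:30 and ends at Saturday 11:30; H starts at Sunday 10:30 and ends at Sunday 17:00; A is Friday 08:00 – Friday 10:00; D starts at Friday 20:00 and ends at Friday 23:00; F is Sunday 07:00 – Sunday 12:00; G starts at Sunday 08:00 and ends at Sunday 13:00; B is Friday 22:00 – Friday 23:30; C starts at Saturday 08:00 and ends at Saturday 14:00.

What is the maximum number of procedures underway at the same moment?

3

Sort all start/end points and keep a running count:
Friday 08:00 start A → 1
Friday 10:00 end A → 0
Friday 20:00 start D → 1
Friday 22:00 start B → 2
Friday 23:00 end D → 1
Friday 23:30 end B → 0
Saturday 08:00 start C → 1
Saturday 08:30 start E → 2
Saturday 11:30 end E → 1
Saturday 14:00 end C → 0
Sunday 07:00 start F → 1
Sunday 08:00 start G → 2
Sunday 10:30 start H → 3
Sunday 12:00 end F → 2
Sunday 13:00 end G → 1
Sunday 17:00 end H → 0
Peak is 3, at Sunday 10:30 (F, G, H).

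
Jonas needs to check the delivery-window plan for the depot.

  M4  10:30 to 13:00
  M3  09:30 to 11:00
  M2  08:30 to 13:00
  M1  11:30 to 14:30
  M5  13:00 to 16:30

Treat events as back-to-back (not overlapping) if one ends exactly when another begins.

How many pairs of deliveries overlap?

Sorted by start: M2, M3, M4, M1, M5.
M3 starts before M2 ends → M2 and M3 overlap.
M4 starts before M2 ends → M2 and M4 overlap.
M1 starts before M2 ends → M2 and M1 overlap.
M5 starts exactly when M2 ends (back-to-back, no overlap).
M4 starts before M3 ends → M3 and M4 overlap.
M1 starts after M3 ends; M3 is clear from here.
M1 starts before M4 ends → M4 and M1 overlap.
M5 starts exactly when M4 ends (back-to-back, no overlap).
M5 starts before M1 ends → M1 and M5 overlap.
Overlapping pairs: M1 & M2, M1 & M4, M1 & M5, M2 & M3, M2 & M4, M3 & M4 — 6 in total.

6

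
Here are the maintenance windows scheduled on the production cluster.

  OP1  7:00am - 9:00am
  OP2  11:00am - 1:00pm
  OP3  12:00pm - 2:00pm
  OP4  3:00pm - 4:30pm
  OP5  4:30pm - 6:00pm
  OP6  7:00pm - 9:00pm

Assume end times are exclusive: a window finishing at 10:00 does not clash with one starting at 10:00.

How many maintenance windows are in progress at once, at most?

Sort all start/end points and keep a running count:
7:00am start OP1 → 1
9:00am end OP1 → 0
11:00am start OP2 → 1
12:00pm start OP3 → 2
1:00pm end OP2 → 1
2:00pm end OP3 → 0
3:00pm start OP4 → 1
4:30pm end OP4 → 0
4:30pm start OP5 → 1
6:00pm end OP5 → 0
7:00pm start OP6 → 1
9:00pm end OP6 → 0
Peak is 2, at 12:00pm (OP2, OP3).

2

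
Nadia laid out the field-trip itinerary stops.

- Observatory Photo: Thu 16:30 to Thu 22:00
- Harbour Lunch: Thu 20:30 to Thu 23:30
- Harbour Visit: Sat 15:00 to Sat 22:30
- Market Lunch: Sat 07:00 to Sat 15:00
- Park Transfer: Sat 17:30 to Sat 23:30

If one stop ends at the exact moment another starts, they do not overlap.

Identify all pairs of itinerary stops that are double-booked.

Harbour Lunch & Observatory Photo, Harbour Visit & Park Transfer

Sorted by start: Observatory Photo, Harbour Lunch, Market Lunch, Harbour Visit, Park Transfer.
Harbour Lunch starts before Observatory Photo ends → Observatory Photo and Harbour Lunch overlap.
Market Lunch starts after Observatory Photo ends, so Observatory Photo has no further overlaps.
Market Lunch starts after Harbour Lunch ends, so Harbour Lunch has no further overlaps.
Harbour Visit starts exactly when Market Lunch ends (back-to-back, no overlap), so Market Lunch has no further overlaps.
Park Transfer starts before Harbour Visit ends → Harbour Visit and Park Transfer overlap.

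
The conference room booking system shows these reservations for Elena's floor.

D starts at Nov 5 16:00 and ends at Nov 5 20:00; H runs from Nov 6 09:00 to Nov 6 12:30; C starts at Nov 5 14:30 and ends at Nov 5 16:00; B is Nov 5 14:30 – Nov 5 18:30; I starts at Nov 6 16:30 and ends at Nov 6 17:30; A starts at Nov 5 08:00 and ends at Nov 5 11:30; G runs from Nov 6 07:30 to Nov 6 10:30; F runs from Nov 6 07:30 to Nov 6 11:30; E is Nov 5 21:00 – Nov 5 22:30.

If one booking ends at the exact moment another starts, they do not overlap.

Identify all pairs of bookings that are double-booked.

B & C, B & D, F & G, F & H, G & H

Sorted by start: A, B, C, D, E, F, G, H, I.
B starts after A ends — done with A.
C starts before B ends → B and C overlap.
D starts before B ends → B and D overlap.
E starts after B ends — done with B.
D starts exactly when C ends (back-to-back, no overlap) — done with C.
E starts after D ends — done with D.
F starts after E ends — done with E.
G starts before F ends → F and G overlap.
H starts before F ends → F and H overlap.
I starts after F ends.
H starts before G ends → G and H overlap.
I starts after G ends.
I starts after H ends.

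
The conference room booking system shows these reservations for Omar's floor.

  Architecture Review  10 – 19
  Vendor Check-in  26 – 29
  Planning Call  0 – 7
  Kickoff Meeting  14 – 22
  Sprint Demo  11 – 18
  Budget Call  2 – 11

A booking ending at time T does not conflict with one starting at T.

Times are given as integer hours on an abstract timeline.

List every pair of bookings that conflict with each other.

Architecture Review & Budget Call, Architecture Review & Kickoff Meeting, Architecture Review & Sprint Demo, Budget Call & Planning Call, Kickoff Meeting & Sprint Demo

Sorted by start: Planning Call, Budget Call, Architecture Review, Sprint Demo, Kickoff Meeting, Vendor Check-in.
Budget Call starts before Planning Call ends → Planning Call and Budget Call overlap.
Architecture Review starts after Planning Call ends — done with Planning Call.
Architecture Review starts before Budget Call ends → Budget Call and Architecture Review overlap.
Sprint Demo starts exactly when Budget Call ends (back-to-back, no overlap) — done with Budget Call.
Sprint Demo starts before Architecture Review ends → Architecture Review and Sprint Demo overlap.
Kickoff Meeting starts before Architecture Review ends → Architecture Review and Kickoff Meeting overlap.
Vendor Check-in starts after Architecture Review ends.
Kickoff Meeting starts before Sprint Demo ends → Sprint Demo and Kickoff Meeting overlap.
Vendor Check-in starts after Sprint Demo ends.
Vendor Check-in starts after Kickoff Meeting ends.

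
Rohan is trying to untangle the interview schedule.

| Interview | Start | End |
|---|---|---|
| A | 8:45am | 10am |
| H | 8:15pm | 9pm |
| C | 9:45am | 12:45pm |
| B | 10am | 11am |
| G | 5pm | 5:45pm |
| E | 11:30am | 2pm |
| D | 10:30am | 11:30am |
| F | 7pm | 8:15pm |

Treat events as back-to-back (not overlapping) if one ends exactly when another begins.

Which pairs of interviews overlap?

A & C, B & C, B & D, C & D, C & E

Sorted by start: A, C, B, D, E, G, F, H.
C starts before A ends → A and C overlap.
B starts exactly when A ends (back-to-back, no overlap) — done with A.
B starts before C ends → C and B overlap.
D starts before C ends → C and D overlap.
E starts before C ends → C and E overlap.
G starts after C ends — done with C.
D starts before B ends → B and D overlap.
E starts after B ends — done with B.
E starts exactly when D ends (back-to-back, no overlap) — done with D.
G starts after E ends — done with E.
F starts after G ends — done with G.
H starts exactly when F ends (back-to-back, no overlap).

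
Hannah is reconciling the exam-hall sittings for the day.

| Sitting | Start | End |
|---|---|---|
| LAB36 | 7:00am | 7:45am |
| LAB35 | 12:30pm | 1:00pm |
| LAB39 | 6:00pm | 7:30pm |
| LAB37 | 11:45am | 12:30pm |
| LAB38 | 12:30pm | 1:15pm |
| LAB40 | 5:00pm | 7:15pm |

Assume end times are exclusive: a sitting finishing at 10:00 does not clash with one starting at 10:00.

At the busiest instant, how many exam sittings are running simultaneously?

2

Sweep the timeline, counting +1 at each start and −1 at each end (ends before starts at a tie):
7:00am start LAB36 → 1
7:45am end LAB36 → 0
11:45am start LAB37 → 1
12:30pm end LAB37 → 0
12:30pm start LAB35 → 1
12:30pm start LAB38 → 2
1:00pm end LAB35 → 1
1:15pm end LAB38 → 0
5:00pm start LAB40 → 1
6:00pm start LAB39 → 2
7:15pm end LAB40 → 1
7:30pm end LAB39 → 0
Peak is 2, at 12:30pm (LAB35, LAB38).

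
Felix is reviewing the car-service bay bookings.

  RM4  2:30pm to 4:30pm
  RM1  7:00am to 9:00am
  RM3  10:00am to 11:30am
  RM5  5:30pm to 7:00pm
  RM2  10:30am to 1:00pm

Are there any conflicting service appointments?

Yes

Sorted by start: RM1, RM3, RM2, RM4, RM5.
RM3 starts after RM1 ends — done with RM1.
RM2 starts before RM3 ends → RM3 and RM2 overlap.
That's a conflict, so the schedule is not conflict-free.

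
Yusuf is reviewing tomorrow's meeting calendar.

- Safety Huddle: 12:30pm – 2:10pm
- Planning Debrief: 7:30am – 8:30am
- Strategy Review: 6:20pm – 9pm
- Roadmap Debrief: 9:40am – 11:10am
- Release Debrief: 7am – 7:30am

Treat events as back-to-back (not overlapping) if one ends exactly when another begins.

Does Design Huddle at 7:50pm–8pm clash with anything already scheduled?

Release Debrief: ends 7:30am at or before Design Huddle starts 7:50pm → clear.
Planning Debrief: ends 8:30am at or before Design Huddle starts 7:50pm → clear.
Roadmap Debrief: ends 11:10am at or before Design Huddle starts 7:50pm → clear.
Safety Huddle: ends 2:10pm at or before Design Huddle starts 7:50pm → clear.
Strategy Review: starts 6:20pm before Design Huddle ends 8pm, and ends 9pm after Design Huddle starts 7:50pm → overlap.
Design Huddle overlaps Strategy Review.

Yes — it overlaps Strategy Review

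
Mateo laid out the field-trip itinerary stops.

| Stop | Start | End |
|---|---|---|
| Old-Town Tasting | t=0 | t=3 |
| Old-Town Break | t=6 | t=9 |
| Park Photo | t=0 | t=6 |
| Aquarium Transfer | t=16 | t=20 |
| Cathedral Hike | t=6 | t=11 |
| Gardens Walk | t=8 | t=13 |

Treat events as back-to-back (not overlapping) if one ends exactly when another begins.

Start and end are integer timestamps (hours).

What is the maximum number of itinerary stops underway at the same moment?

Sort all start/end points and keep a running count:
t=0 start Old-Town Tasting → 1
t=0 start Park Photo → 2
t=3 end Old-Town Tasting → 1
t=6 end Park Photo → 0
t=6 start Cathedral Hike → 1
t=6 start Old-Town Break → 2
t=8 start Gardens Walk → 3
t=9 end Old-Town Break → 2
t=11 end Cathedral Hike → 1
t=13 end Gardens Walk → 0
t=16 start Aquarium Transfer → 1
t=20 end Aquarium Transfer → 0
Peak is 3, at t=8 (Cathedral Hike, Gardens Walk, Old-Town Break).

3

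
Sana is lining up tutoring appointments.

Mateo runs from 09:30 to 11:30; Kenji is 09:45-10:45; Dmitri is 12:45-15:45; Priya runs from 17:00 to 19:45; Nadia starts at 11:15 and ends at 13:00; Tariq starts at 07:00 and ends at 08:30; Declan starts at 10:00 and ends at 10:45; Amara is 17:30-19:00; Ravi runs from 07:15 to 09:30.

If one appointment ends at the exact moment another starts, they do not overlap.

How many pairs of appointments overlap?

7

Check each pair: they overlap iff neither finishes before the other starts.
Sorted by start: Tariq, Ravi, Mateo, Kenji, Declan, Nadia, Dmitri, Priya, Amara.
Ravi starts before Tariq ends → Tariq and Ravi overlap.
Mateo starts after Tariq ends, so Tariq has no further overlaps.
Mateo starts exactly when Ravi ends (back-to-back, no overlap), so Ravi has no further overlaps.
Kenji starts before Mateo ends → Mateo and Kenji overlap.
Declan starts before Mateo ends → Mateo and Declan overlap.
Nadia starts before Mateo ends → Mateo and Nadia overlap.
Dmitri starts after Mateo ends, so Mateo has no further overlaps.
Declan starts before Kenji ends → Kenji and Declan overlap.
Nadia starts after Kenji ends, so Kenji has no further overlaps.
Nadia starts after Declan ends, so Declan has no further overlaps.
Dmitri starts before Nadia ends → Nadia and Dmitri overlap.
Priya starts after Nadia ends, so Nadia has no further overlaps.
Priya starts after Dmitri ends, so Dmitri has no further overlaps.
Amara starts before Priya ends → Priya and Amara overlap.
Overlapping pairs: Amara & Priya, Declan & Kenji, Declan & Mateo, Dmitri & Nadia, Kenji & Mateo, Mateo & Nadia, Ravi & Tariq — 7 in total.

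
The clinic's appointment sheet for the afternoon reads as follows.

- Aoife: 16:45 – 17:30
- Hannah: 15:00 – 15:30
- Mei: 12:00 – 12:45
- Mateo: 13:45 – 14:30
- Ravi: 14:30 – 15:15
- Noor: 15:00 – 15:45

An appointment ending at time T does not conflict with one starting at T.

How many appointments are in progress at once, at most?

3

Sort all start/end points and keep a running count:
12:00 start Mei → 1
12:45 end Mei → 0
13:45 start Mateo → 1
14:30 end Mateo → 0
14:30 start Ravi → 1
15:00 start Hannah → 2
15:00 start Noor → 3
15:15 end Ravi → 2
15:30 end Hannah → 1
15:45 end Noor → 0
16:45 start Aoife → 1
17:30 end Aoife → 0
Peak is 3, at 15:00 (Hannah, Noor, Ravi).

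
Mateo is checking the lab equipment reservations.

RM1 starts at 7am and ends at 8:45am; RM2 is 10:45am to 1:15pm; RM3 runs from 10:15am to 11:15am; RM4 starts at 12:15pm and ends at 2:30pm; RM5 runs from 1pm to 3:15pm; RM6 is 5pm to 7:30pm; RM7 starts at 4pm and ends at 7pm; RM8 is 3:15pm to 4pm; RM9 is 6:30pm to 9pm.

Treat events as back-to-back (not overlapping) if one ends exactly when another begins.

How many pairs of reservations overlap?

7

Check each pair: they overlap iff neither finishes before the other starts.
Sorted by start: RM1, RM3, RM2, RM4, RM5, RM8, RM7, RM6, RM9.
RM3 starts after RM1 ends, so RM1 has no further overlaps.
RM2 starts before RM3 ends → RM3 and RM2 overlap.
RM4 starts after RM3 ends, so RM3 has no further overlaps.
RM4 starts before RM2 ends → RM2 and RM4 overlap.
RM5 starts before RM2 ends → RM2 and RM5 overlap.
RM8 starts after RM2 ends, so RM2 has no further overlaps.
RM5 starts before RM4 ends → RM4 and RM5 overlap.
RM8 starts after RM4 ends, so RM4 has no further overlaps.
RM8 starts exactly when RM5 ends (back-to-back, no overlap), so RM5 has no further overlaps.
RM7 starts exactly when RM8 ends (back-to-back, no overlap), so RM8 has no further overlaps.
RM6 starts before RM7 ends → RM7 and RM6 overlap.
RM9 starts before RM7 ends → RM7 and RM9 overlap.
RM9 starts before RM6 ends → RM6 and RM9 overlap.
Overlapping pairs: RM2 & RM3, RM2 & RM4, RM2 & RM5, RM4 & RM5, RM6 & RM7, RM6 & RM9, RM7 & RM9 — 7 in total.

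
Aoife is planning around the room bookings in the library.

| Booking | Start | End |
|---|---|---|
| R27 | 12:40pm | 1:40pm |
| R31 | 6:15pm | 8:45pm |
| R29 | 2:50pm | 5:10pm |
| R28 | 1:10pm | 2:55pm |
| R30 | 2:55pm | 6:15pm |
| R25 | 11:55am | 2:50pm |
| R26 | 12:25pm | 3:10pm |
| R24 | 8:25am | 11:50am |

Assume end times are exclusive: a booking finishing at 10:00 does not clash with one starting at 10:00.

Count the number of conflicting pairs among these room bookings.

Sorted by start: R24, R25, R26, R27, R28, R29, R30, R31.
R25 starts after R24 ends; R24 is clear from here.
R26 starts before R25 ends → R25 and R26 overlap.
R27 starts before R25 ends → R25 and R27 overlap.
R28 starts before R25 ends → R25 and R28 overlap.
R29 starts exactly when R25 ends (back-to-back, no overlap); R25 is clear from here.
R27 starts before R26 ends → R26 and R27 overlap.
R28 starts before R26 ends → R26 and R28 overlap.
R29 starts before R26 ends → R26 and R29 overlap.
R30 starts before R26 ends → R26 and R30 overlap.
R31 starts after R26 ends.
R28 starts before R27 ends → R27 and R28 overlap.
R29 starts after R27 ends; R27 is clear from here.
R29 starts before R28 ends → R28 and R29 overlap.
R30 starts exactly when R28 ends (back-to-back, no overlap); R28 is clear from here.
R30 starts before R29 ends → R29 and R30 overlap.
R31 starts after R29 ends.
R31 starts exactly when R30 ends (back-to-back, no overlap).
Overlapping pairs: R25 & R26, R25 & R27, R25 & R28, R26 & R27, R26 & R28, R26 & R29, R26 & R30, R27 & R28, R28 & R29, R29 & R30 — 10 in total.

10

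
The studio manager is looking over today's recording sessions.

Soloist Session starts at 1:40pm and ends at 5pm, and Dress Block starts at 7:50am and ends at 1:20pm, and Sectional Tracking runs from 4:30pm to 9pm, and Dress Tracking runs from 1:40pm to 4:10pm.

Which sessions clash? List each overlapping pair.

Sorted by start: Dress Block, Dress Tracking, Soloist Session, Sectional Tracking.
Dress Tracking starts after Dress Block ends — done with Dress Block.
Soloist Session starts before Dress Tracking ends → Dress Tracking and Soloist Session overlap.
Sectional Tracking starts after Dress Tracking ends.
Sectional Tracking starts before Soloist Session ends → Soloist Session and Sectional Tracking overlap.

Dress Tracking & Soloist Session, Sectional Tracking & Soloist Session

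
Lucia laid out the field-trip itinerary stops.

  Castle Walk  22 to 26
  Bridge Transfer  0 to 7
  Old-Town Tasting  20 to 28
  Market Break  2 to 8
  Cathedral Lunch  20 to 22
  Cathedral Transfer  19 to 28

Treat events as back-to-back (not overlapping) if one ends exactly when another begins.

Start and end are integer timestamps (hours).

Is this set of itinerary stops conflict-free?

No

Sorted by start: Bridge Transfer, Market Break, Cathedral Transfer, Cathedral Lunch, Old-Town Tasting, Castle Walk.
Market Break starts before Bridge Transfer ends → Bridge Transfer and Market Break overlap.
That's a conflict, so the schedule is not conflict-free.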